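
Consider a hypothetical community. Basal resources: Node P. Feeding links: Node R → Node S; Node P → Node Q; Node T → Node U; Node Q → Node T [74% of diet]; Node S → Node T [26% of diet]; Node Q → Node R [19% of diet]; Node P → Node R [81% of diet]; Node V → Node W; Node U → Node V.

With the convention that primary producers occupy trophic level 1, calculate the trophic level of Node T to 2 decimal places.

Node Q: 1 + 1 = 2
Node R: 1 + (0.81×1 + 0.19×2) = 2.19
Node S: 1 + 2.19 = 3.19
Node T: 1 + (0.74×2 + 0.26×3.19) = 3.3094
Node U: 1 + 3.3094 = 4.3094
Node V: 1 + 4.3094 = 5.3094
Node W: 1 + 5.3094 = 6.3094

3.31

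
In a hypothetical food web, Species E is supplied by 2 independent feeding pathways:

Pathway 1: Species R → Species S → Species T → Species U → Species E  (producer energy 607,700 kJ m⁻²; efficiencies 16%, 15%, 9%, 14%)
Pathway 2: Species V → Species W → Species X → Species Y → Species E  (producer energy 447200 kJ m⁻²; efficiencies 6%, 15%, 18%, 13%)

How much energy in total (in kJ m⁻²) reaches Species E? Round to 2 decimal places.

Pathway 1: 607700 × 0.16 × 0.15 × 0.09 × 0.14 = 183.76848 kJ m⁻²
Pathway 2: 447200 × 0.06 × 0.15 × 0.18 × 0.13 = 94.18032 kJ m⁻²
Total at Species E: 183.76848 + 94.18032 = 277.9488 kJ m⁻²

277.95 kJ m⁻²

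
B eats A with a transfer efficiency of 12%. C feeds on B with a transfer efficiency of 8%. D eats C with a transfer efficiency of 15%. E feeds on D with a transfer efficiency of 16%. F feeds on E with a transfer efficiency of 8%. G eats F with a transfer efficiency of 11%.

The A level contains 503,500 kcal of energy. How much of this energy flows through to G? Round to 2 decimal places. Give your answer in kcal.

B: 503500 × 0.12 = 60420 kcal
C: 60420 × 0.08 = 4833.6 kcal
D: 4833.6 × 0.15 = 725.04 kcal
E: 725.04 × 0.16 = 116.0064 kcal
F: 116.0064 × 0.08 = 9.280512 kcal
G: 9.280512 × 0.11 = 1.02085632 kcal

1.02 kcal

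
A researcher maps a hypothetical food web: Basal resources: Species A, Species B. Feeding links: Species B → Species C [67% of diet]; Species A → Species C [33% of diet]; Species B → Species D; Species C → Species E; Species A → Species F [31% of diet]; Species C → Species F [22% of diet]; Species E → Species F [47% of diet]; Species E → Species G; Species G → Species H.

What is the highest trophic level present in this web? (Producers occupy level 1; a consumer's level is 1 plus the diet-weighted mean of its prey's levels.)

Species C: 1 + (0.67×1 + 0.33×1) = 2
Species D: 1 + 1 = 2
Species E: 1 + 2 = 3
Species F: 1 + (0.31×1 + 0.22×2 + 0.47×3) = 3.16
Species G: 1 + 3 = 4
Species H: 1 + 4 = 5

5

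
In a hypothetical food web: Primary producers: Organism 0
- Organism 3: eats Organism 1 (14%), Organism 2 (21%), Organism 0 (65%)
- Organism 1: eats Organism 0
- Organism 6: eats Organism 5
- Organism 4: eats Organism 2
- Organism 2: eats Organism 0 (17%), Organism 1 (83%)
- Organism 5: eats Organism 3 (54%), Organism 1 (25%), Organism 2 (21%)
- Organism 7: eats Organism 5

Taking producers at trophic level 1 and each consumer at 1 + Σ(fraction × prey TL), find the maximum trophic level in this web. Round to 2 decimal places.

4.46

Organism 1: 1 + 1 = 2
Organism 2: 1 + (0.17×1 + 0.83×2) = 2.83
Organism 3: 1 + (0.14×2 + 0.21×2.83 + 0.65×1) = 2.5243
Organism 4: 1 + 2.83 = 3.83
Organism 5: 1 + (0.54×2.5243 + 0.25×2 + 0.21×2.83) = 3.457422
Organism 6: 1 + 3.457422 = 4.457422
Organism 7: 1 + 3.457422 = 4.457422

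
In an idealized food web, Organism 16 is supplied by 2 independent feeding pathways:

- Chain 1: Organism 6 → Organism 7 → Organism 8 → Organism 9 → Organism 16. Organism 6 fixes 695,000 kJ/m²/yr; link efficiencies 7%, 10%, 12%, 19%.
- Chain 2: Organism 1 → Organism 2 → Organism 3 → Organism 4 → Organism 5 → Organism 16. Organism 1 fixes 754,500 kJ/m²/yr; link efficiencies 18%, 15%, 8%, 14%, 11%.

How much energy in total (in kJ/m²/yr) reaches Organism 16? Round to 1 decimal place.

Chain 1: 695000 × 0.07 × 0.1 × 0.12 × 0.19 = 110.922 kJ/m²/yr
Chain 2: 754500 × 0.18 × 0.15 × 0.08 × 0.14 × 0.11 = 25.097688 kJ/m²/yr
Total at Organism 16: 110.922 + 25.097688 = 136.019688 kJ/m²/yr

136.0 kJ/m²/yr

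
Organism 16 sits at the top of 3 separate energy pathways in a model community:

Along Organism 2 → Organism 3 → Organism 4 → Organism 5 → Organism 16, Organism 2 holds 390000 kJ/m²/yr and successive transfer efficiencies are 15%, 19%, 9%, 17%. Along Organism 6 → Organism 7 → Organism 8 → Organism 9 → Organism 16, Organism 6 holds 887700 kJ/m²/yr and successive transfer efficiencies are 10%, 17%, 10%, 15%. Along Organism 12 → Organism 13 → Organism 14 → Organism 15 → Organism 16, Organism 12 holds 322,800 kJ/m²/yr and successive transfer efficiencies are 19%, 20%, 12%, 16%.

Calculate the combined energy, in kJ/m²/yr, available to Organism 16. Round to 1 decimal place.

Via Organism 2: 390000 × 0.15 × 0.19 × 0.09 × 0.17 = 170.0595 kJ/m²/yr
Via Organism 6: 887700 × 0.1 × 0.17 × 0.1 × 0.15 = 226.3635 kJ/m²/yr
Via Organism 12: 322800 × 0.19 × 0.2 × 0.12 × 0.16 = 235.51488 kJ/m²/yr
Total at Organism 16: 170.0595 + 226.3635 + 235.51488 = 631.93788 kJ/m²/yr

631.9 kJ/m²/yr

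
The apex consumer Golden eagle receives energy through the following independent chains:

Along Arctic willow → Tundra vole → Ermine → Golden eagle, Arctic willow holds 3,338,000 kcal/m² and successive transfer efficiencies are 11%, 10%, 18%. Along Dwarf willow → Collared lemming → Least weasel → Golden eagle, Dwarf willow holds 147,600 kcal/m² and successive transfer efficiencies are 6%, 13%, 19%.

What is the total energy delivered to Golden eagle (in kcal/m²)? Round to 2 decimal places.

6827.98 kcal/m²

Via Arctic willow: 3338000 × 0.11 × 0.1 × 0.18 = 6609.24 kcal/m²
Via Dwarf willow: 147600 × 0.06 × 0.13 × 0.19 = 218.7432 kcal/m²
Total at Golden eagle: 6609.24 + 218.7432 = 6827.9832 kcal/m²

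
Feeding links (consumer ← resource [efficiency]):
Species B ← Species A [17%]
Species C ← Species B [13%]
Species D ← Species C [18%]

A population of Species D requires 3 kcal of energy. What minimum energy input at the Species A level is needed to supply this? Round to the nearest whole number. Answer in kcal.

Cumulative transfer efficiency: 0.17 × 0.13 × 0.18 = 0.003978
Species A energy = 3 / 0.003978 = 754 kcal

754 kcal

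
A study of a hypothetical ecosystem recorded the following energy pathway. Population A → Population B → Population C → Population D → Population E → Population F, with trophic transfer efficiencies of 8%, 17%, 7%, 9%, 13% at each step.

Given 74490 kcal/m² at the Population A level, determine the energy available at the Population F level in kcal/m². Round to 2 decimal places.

0.83 kcal/m²

Population B: 74490 × 0.08 = 5959.2 kcal/m²
Population C: 5959.2 × 0.17 = 1013.064 kcal/m²
Population D: 1013.064 × 0.07 = 70.91448 kcal/m²
Population E: 70.91448 × 0.09 = 6.3823032 kcal/m²
Population F: 6.3823032 × 0.13 = 0.829699416 kcal/m²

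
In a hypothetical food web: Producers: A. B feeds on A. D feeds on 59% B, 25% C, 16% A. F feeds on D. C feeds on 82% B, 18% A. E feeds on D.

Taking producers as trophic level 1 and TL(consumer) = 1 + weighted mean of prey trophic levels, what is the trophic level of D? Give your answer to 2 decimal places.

3.05

B: 1 + 1 = 2
C: 1 + (0.82×2 + 0.18×1) = 2.82
D: 1 + (0.59×2 + 0.25×2.82 + 0.16×1) = 3.045
E: 1 + 3.045 = 4.045
F: 1 + 3.045 = 4.045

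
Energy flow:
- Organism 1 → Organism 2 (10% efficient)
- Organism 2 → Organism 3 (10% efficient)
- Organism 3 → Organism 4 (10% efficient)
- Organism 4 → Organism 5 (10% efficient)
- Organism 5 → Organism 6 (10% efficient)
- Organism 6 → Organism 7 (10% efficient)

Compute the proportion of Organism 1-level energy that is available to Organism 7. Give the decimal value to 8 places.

0.00000100

Product of link efficiencies: 0.1 × 0.1 × 0.1 × 0.1 × 0.1 × 0.1 = 0.000001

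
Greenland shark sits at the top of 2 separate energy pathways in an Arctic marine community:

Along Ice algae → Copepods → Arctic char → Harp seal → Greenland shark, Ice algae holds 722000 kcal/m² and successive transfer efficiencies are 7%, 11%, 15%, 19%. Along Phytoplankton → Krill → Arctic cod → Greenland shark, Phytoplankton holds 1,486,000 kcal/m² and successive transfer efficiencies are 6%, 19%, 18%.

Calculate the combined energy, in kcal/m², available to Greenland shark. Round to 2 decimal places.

Via Ice algae: 722000 × 0.07 × 0.11 × 0.15 × 0.19 = 158.4429 kcal/m²
Via Phytoplankton: 1486000 × 0.06 × 0.19 × 0.18 = 3049.272 kcal/m²
Total at Greenland shark: 158.4429 + 3049.272 = 3207.7149 kcal/m²

3207.71 kcal/m²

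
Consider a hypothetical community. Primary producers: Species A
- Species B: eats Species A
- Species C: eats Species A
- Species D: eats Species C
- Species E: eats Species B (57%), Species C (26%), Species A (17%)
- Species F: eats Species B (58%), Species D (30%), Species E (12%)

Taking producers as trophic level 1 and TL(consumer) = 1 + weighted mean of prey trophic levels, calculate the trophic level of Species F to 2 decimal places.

3.40

Species B: 1 + 1 = 2
Species C: 1 + 1 = 2
Species D: 1 + 2 = 3
Species E: 1 + (0.57×2 + 0.26×2 + 0.17×1) = 2.83
Species F: 1 + (0.58×2 + 0.3×3 + 0.12×2.83) = 3.3996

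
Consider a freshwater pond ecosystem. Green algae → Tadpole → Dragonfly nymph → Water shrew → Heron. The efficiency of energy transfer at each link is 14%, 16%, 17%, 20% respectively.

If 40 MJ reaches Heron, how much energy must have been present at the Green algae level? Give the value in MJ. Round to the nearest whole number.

Cumulative transfer efficiency: 0.14 × 0.16 × 0.17 × 0.2 = 0.0007616
Green algae energy = 40 / 0.0007616 = 52521 MJ

52521 MJ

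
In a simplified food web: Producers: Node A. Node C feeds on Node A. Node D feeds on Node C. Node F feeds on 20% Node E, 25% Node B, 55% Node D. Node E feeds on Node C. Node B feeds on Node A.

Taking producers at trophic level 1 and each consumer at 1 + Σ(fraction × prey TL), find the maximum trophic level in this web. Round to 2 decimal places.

3.75

Node B: 1 + 1 = 2
Node C: 1 + 1 = 2
Node D: 1 + 2 = 3
Node E: 1 + 2 = 3
Node F: 1 + (0.2×3 + 0.25×2 + 0.55×3) = 3.75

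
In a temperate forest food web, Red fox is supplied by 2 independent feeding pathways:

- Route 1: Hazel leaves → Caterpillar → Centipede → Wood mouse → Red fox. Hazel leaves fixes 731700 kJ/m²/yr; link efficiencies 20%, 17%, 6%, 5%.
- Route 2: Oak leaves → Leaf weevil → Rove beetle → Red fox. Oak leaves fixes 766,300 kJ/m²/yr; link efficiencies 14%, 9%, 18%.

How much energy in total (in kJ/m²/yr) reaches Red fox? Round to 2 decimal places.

1812.60 kJ/m²/yr

Route 1: 731700 × 0.2 × 0.17 × 0.06 × 0.05 = 74.6334 kJ/m²/yr
Route 2: 766300 × 0.14 × 0.09 × 0.18 = 1737.9684 kJ/m²/yr
Total at Red fox: 74.6334 + 1737.9684 = 1812.6018 kJ/m²/yr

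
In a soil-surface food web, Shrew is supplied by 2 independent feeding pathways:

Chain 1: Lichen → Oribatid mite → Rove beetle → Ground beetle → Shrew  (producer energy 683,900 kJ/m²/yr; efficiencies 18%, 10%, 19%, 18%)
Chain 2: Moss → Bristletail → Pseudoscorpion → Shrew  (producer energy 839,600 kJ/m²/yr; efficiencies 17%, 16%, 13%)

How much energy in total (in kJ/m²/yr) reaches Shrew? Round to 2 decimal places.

3389.83 kJ/m²/yr

Chain 1: 683900 × 0.18 × 0.1 × 0.19 × 0.18 = 421.00884 kJ/m²/yr
Chain 2: 839600 × 0.17 × 0.16 × 0.13 = 2968.8256 kJ/m²/yr
Total at Shrew: 421.00884 + 2968.8256 = 3389.83444 kJ/m²/yr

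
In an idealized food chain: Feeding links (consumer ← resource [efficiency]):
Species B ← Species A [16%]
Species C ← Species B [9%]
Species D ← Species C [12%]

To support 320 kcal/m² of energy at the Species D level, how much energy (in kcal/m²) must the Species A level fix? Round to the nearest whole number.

185185 kcal/m²

Cumulative transfer efficiency: 0.16 × 0.09 × 0.12 = 0.001728
Species A energy = 320 / 0.001728 = 185185 kcal/m²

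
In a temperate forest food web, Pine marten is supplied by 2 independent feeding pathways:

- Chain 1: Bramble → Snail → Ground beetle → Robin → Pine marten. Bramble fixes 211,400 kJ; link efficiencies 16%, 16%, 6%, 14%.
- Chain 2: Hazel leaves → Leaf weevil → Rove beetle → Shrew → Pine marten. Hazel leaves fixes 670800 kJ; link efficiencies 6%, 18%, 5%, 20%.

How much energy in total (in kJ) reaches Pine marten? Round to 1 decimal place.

Chain 1: 211400 × 0.16 × 0.16 × 0.06 × 0.14 = 45.459456 kJ
Chain 2: 670800 × 0.06 × 0.18 × 0.05 × 0.2 = 72.4464 kJ
Total at Pine marten: 45.459456 + 72.4464 = 117.905856 kJ

117.9 kJ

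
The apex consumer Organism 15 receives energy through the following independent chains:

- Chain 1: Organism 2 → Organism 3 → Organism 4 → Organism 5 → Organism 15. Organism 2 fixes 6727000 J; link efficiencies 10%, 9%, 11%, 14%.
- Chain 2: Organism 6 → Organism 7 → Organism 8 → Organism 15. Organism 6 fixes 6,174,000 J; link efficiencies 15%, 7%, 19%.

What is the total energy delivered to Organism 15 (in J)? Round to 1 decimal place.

Chain 1: 6727000 × 0.1 × 0.09 × 0.11 × 0.14 = 932.3622 J
Chain 2: 6174000 × 0.15 × 0.07 × 0.19 = 12317.13 J
Total at Organism 15: 932.3622 + 12317.13 = 13249.4922 J

13249.5 J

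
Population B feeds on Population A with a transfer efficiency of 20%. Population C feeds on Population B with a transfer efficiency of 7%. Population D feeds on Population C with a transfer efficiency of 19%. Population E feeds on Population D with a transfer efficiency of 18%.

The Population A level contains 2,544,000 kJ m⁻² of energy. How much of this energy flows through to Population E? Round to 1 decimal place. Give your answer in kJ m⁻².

Population B: 2544000 × 0.2 = 508800 kJ m⁻²
Population C: 508800 × 0.07 = 35616 kJ m⁻²
Population D: 35616 × 0.19 = 6767.04 kJ m⁻²
Population E: 6767.04 × 0.18 = 1218.0672 kJ m⁻²

1218.1 kJ m⁻²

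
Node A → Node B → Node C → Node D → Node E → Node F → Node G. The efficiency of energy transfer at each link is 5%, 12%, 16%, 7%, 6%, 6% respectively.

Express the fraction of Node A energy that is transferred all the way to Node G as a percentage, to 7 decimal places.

0.0000242%

Product of link efficiencies: 0.05 × 0.12 × 0.16 × 0.07 × 0.06 × 0.06 = 0.00000024192
As a percentage: 0.00000024192 × 100 = 0.0000242%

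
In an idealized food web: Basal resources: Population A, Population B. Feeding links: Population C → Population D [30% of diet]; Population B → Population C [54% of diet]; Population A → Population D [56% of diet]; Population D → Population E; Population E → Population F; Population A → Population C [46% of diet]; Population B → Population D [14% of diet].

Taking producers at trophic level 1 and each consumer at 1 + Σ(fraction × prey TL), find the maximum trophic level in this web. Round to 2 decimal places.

Population C: 1 + (0.46×1 + 0.54×1) = 2
Population D: 1 + (0.14×1 + 0.56×1 + 0.3×2) = 2.3
Population E: 1 + 2.3 = 3.3
Population F: 1 + 3.3 = 4.3

4.30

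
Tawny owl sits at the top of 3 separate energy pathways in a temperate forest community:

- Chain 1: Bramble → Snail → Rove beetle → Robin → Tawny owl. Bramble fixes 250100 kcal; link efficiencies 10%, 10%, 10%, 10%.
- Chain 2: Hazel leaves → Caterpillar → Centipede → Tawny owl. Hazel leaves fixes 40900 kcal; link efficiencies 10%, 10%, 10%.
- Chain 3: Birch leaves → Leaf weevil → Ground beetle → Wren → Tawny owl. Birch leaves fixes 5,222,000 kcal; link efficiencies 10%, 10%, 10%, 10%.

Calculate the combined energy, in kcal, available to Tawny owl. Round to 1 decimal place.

Chain 1: 250100 × 0.1 × 0.1 × 0.1 × 0.1 = 25.01 kcal
Chain 2: 40900 × 0.1 × 0.1 × 0.1 = 40.9 kcal
Chain 3: 5222000 × 0.1 × 0.1 × 0.1 × 0.1 = 522.2 kcal
Total at Tawny owl: 25.01 + 40.9 + 522.2 = 588.11 kcal

588.1 kcal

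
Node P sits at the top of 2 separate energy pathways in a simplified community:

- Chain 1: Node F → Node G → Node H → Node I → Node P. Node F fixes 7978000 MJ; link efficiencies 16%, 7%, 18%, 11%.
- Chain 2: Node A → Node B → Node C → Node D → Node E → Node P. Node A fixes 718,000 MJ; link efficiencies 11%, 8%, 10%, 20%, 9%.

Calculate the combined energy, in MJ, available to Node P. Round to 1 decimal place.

Chain 1: 7978000 × 0.16 × 0.07 × 0.18 × 0.11 = 1769.20128 MJ
Chain 2: 718000 × 0.11 × 0.08 × 0.1 × 0.2 × 0.09 = 11.37312 MJ
Total at Node P: 1769.20128 + 11.37312 = 1780.5744 MJ

1780.6 MJ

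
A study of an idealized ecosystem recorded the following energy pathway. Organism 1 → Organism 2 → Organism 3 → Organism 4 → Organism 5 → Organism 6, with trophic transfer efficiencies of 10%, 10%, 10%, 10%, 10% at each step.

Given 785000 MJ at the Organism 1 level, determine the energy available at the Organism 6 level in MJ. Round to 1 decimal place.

Organism 2: 785000 × 0.1 = 78500 MJ
Organism 3: 78500 × 0.1 = 7850 MJ
Organism 4: 7850 × 0.1 = 785 MJ
Organism 5: 785 × 0.1 = 78.5 MJ
Organism 6: 78.5 × 0.1 = 7.85 MJ

7.9 MJ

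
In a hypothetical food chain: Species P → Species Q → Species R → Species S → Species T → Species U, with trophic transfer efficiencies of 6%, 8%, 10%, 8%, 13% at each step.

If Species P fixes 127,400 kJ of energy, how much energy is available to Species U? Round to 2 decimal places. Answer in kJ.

Species Q: 127400 × 0.06 = 7644 kJ
Species R: 7644 × 0.08 = 611.52 kJ
Species S: 611.52 × 0.1 = 61.152 kJ
Species T: 61.152 × 0.08 = 4.89216 kJ
Species U: 4.89216 × 0.13 = 0.6359808 kJ

0.64 kJ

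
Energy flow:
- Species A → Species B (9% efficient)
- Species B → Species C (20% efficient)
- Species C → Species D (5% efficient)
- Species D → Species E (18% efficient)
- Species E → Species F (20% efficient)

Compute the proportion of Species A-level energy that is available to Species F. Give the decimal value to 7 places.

Product of link efficiencies: 0.09 × 0.2 × 0.05 × 0.18 × 0.2 = 0.0000324

0.0000324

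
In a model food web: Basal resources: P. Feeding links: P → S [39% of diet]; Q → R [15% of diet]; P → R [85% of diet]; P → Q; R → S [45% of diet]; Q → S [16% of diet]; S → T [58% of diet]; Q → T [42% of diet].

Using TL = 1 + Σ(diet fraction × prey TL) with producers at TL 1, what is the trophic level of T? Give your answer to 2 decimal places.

3.39

Q: 1 + 1 = 2
R: 1 + (0.85×1 + 0.15×2) = 2.15
S: 1 + (0.16×2 + 0.45×2.15 + 0.39×1) = 2.6775
T: 1 + (0.58×2.6775 + 0.42×2) = 3.39295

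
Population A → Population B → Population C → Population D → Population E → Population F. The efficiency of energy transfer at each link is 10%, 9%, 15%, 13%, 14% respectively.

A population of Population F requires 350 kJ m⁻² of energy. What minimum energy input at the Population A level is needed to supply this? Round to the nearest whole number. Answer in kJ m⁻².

14245014 kJ m⁻²

Cumulative transfer efficiency: 0.1 × 0.09 × 0.15 × 0.13 × 0.14 = 0.00002457
Population A energy = 350 / 0.00002457 = 14245014 kJ m⁻²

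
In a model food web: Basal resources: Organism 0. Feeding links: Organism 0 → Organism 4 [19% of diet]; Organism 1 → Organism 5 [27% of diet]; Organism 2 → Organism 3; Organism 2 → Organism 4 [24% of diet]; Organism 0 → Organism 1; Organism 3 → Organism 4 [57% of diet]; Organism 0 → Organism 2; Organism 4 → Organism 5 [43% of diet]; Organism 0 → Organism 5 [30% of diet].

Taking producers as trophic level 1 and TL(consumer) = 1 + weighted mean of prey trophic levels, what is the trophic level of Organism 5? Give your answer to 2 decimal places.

Organism 1: 1 + 1 = 2
Organism 2: 1 + 1 = 2
Organism 3: 1 + 2 = 3
Organism 4: 1 + (0.57×3 + 0.19×1 + 0.24×2) = 3.38
Organism 5: 1 + (0.3×1 + 0.43×3.38 + 0.27×2) = 3.2934

3.29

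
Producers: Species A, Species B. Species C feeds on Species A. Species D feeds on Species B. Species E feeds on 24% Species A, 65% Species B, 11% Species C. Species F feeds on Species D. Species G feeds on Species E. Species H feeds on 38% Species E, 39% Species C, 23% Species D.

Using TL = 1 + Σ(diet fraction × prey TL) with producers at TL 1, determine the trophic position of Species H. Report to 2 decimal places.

Species C: 1 + 1 = 2
Species D: 1 + 1 = 2
Species E: 1 + (0.24×1 + 0.65×1 + 0.11×2) = 2.11
Species F: 1 + 2 = 3
Species G: 1 + 2.11 = 3.11
Species H: 1 + (0.38×2.11 + 0.39×2 + 0.23×2) = 3.0418

3.04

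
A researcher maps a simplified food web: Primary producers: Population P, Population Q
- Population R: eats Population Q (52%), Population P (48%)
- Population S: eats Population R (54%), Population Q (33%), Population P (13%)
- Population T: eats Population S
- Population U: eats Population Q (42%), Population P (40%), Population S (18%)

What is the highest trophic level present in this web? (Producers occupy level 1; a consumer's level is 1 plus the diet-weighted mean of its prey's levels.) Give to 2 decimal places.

3.54

Population R: 1 + (0.52×1 + 0.48×1) = 2
Population S: 1 + (0.54×2 + 0.33×1 + 0.13×1) = 2.54
Population T: 1 + 2.54 = 3.54
Population U: 1 + (0.42×1 + 0.4×1 + 0.18×2.54) = 2.2772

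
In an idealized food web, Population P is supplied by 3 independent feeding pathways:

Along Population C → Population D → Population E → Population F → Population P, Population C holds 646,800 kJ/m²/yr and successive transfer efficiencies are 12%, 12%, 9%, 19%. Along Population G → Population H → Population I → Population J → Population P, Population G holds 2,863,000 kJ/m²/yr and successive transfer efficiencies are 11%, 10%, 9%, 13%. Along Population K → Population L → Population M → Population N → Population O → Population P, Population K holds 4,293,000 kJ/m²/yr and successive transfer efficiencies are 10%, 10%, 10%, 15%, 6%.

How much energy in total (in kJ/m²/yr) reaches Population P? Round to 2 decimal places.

Via Population C: 646800 × 0.12 × 0.12 × 0.09 × 0.19 = 159.268032 kJ/m²/yr
Via Population G: 2863000 × 0.11 × 0.1 × 0.09 × 0.13 = 368.4681 kJ/m²/yr
Via Population K: 4293000 × 0.1 × 0.1 × 0.1 × 0.15 × 0.06 = 38.637 kJ/m²/yr
Total at Population P: 159.268032 + 368.4681 + 38.637 = 566.373132 kJ/m²/yr

566.37 kJ/m²/yr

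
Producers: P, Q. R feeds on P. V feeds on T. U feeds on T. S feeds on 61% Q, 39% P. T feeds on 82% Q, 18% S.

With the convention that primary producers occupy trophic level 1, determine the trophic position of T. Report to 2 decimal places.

2.18

R: 1 + 1 = 2
S: 1 + (0.61×1 + 0.39×1) = 2
T: 1 + (0.82×1 + 0.18×2) = 2.18
U: 1 + 2.18 = 3.18
V: 1 + 2.18 = 3.18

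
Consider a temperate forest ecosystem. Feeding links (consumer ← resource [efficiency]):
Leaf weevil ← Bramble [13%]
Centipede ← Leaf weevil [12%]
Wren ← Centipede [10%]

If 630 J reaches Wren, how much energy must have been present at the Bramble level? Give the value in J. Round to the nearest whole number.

Cumulative transfer efficiency: 0.13 × 0.12 × 0.1 = 0.00156
Bramble energy = 630 / 0.00156 = 403846 J

403846 J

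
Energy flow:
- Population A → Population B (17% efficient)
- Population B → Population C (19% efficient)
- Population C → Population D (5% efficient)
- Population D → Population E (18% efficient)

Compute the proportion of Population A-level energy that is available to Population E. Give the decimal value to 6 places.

Product of link efficiencies: 0.17 × 0.19 × 0.05 × 0.18 = 0.0002907

0.000291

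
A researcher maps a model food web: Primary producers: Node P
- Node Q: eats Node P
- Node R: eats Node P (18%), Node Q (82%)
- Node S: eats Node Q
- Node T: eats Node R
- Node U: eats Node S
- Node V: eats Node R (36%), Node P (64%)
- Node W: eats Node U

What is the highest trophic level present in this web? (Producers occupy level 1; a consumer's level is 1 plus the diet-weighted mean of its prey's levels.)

Node Q: 1 + 1 = 2
Node R: 1 + (0.18×1 + 0.82×2) = 2.82
Node S: 1 + 2 = 3
Node T: 1 + 2.82 = 3.82
Node U: 1 + 3 = 4
Node V: 1 + (0.36×2.82 + 0.64×1) = 2.6552
Node W: 1 + 4 = 5

5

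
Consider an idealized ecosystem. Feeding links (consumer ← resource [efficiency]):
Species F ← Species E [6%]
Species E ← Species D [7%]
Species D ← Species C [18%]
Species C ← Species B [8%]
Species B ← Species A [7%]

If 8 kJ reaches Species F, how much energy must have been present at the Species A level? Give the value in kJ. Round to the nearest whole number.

1889645 kJ

Cumulative transfer efficiency: 0.07 × 0.08 × 0.18 × 0.07 × 0.06 = 0.0000042336
Species A energy = 8 / 0.0000042336 = 1889645 kJ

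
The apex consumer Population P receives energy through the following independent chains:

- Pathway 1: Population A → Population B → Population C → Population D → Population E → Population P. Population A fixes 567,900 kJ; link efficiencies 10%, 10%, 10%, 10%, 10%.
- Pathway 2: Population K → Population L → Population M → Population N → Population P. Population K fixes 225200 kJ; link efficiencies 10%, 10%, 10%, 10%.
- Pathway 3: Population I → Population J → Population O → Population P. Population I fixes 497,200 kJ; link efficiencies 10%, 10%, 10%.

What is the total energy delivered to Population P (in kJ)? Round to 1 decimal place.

525.4 kJ

Pathway 1: 567900 × 0.1 × 0.1 × 0.1 × 0.1 × 0.1 = 5.679 kJ
Pathway 2: 225200 × 0.1 × 0.1 × 0.1 × 0.1 = 22.52 kJ
Pathway 3: 497200 × 0.1 × 0.1 × 0.1 = 497.2 kJ
Total at Population P: 5.679 + 22.52 + 497.2 = 525.399 kJ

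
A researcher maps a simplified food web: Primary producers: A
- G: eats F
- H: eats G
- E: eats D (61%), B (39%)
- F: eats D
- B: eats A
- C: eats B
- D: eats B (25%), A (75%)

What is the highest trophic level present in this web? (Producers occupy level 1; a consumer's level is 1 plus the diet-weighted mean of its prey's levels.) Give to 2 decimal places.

B: 1 + 1 = 2
C: 1 + 2 = 3
D: 1 + (0.25×2 + 0.75×1) = 2.25
E: 1 + (0.61×2.25 + 0.39×2) = 3.1525
F: 1 + 2.25 = 3.25
G: 1 + 3.25 = 4.25
H: 1 + 4.25 = 5.25

5.25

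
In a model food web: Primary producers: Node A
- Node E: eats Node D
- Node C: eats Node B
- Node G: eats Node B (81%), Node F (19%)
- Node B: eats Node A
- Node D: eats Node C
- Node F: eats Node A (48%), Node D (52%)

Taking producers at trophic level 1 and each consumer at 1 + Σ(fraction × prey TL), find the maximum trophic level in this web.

5

Node B: 1 + 1 = 2
Node C: 1 + 2 = 3
Node D: 1 + 3 = 4
Node E: 1 + 4 = 5
Node F: 1 + (0.48×1 + 0.52×4) = 3.56
Node G: 1 + (0.81×2 + 0.19×3.56) = 3.2964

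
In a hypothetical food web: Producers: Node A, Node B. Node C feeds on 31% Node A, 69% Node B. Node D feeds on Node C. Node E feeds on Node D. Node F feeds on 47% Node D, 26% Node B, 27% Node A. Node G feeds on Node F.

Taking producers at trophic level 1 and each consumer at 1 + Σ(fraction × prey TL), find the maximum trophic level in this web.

Node C: 1 + (0.31×1 + 0.69×1) = 2
Node D: 1 + 2 = 3
Node E: 1 + 3 = 4
Node F: 1 + (0.47×3 + 0.26×1 + 0.27×1) = 2.94
Node G: 1 + 2.94 = 3.94

4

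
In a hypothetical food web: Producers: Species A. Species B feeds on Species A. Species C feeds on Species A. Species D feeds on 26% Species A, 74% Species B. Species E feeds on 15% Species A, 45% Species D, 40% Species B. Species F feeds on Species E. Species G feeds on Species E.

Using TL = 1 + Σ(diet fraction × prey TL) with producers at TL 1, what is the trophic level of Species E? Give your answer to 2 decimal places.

3.18

Species B: 1 + 1 = 2
Species C: 1 + 1 = 2
Species D: 1 + (0.26×1 + 0.74×2) = 2.74
Species E: 1 + (0.15×1 + 0.45×2.74 + 0.4×2) = 3.183
Species F: 1 + 3.183 = 4.183
Species G: 1 + 3.183 = 4.183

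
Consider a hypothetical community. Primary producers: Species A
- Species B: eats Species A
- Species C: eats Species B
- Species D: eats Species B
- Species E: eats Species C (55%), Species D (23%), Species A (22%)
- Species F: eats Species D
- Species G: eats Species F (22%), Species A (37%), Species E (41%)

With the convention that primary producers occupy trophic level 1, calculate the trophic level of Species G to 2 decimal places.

Species B: 1 + 1 = 2
Species C: 1 + 2 = 3
Species D: 1 + 2 = 3
Species E: 1 + (0.55×3 + 0.23×3 + 0.22×1) = 3.56
Species F: 1 + 3 = 4
Species G: 1 + (0.22×4 + 0.37×1 + 0.41×3.56) = 3.7096

3.71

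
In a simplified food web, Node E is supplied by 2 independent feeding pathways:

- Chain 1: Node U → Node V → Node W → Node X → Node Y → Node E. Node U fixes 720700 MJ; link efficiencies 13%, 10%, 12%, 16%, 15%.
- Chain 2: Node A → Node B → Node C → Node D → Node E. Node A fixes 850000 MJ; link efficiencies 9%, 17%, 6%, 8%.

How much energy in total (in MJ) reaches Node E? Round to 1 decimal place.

Chain 1: 720700 × 0.13 × 0.1 × 0.12 × 0.16 × 0.15 = 26.983008 MJ
Chain 2: 850000 × 0.09 × 0.17 × 0.06 × 0.08 = 62.424 MJ
Total at Node E: 26.983008 + 62.424 = 89.407008 MJ

89.4 MJ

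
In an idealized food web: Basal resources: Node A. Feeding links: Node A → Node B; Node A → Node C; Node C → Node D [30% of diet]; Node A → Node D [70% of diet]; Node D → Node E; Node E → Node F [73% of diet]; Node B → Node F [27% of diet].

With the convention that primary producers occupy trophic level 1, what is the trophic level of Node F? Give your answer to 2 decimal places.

3.95

Node B: 1 + 1 = 2
Node C: 1 + 1 = 2
Node D: 1 + (0.3×2 + 0.7×1) = 2.3
Node E: 1 + 2.3 = 3.3
Node F: 1 + (0.73×3.3 + 0.27×2) = 3.949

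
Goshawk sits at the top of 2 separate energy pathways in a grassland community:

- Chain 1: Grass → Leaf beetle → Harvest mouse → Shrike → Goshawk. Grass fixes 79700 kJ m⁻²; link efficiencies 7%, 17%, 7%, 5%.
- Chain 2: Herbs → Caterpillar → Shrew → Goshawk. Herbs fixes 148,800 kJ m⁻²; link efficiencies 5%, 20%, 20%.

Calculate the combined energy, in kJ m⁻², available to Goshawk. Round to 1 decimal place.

300.9 kJ m⁻²

Chain 1: 79700 × 0.07 × 0.17 × 0.07 × 0.05 = 3.319505 kJ m⁻²
Chain 2: 148800 × 0.05 × 0.2 × 0.2 = 297.6 kJ m⁻²
Total at Goshawk: 3.319505 + 297.6 = 300.919505 kJ m⁻²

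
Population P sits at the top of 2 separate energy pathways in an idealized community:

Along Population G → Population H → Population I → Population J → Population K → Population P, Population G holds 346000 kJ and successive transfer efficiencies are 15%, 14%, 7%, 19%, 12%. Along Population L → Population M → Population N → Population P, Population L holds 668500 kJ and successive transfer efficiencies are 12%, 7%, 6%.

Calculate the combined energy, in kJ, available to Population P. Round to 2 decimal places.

Via Population G: 346000 × 0.15 × 0.14 × 0.07 × 0.19 × 0.12 = 11.596536 kJ
Via Population L: 668500 × 0.12 × 0.07 × 0.06 = 336.924 kJ
Total at Population P: 11.596536 + 336.924 = 348.520536 kJ

348.52 kJ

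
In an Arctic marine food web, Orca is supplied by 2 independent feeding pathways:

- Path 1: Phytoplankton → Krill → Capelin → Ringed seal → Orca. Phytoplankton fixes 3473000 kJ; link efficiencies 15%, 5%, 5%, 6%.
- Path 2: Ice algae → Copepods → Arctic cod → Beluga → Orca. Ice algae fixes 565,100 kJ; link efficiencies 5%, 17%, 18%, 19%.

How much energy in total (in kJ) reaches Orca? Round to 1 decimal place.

Path 1: 3473000 × 0.15 × 0.05 × 0.05 × 0.06 = 78.1425 kJ
Path 2: 565100 × 0.05 × 0.17 × 0.18 × 0.19 = 164.27457 kJ
Total at Orca: 78.1425 + 164.27457 = 242.41707 kJ

242.4 kJ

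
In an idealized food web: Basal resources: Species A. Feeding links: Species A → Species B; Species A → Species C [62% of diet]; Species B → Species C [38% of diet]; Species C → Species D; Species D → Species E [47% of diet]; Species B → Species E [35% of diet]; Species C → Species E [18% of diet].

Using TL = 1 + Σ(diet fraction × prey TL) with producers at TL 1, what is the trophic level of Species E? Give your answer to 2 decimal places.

3.72

Species B: 1 + 1 = 2
Species C: 1 + (0.62×1 + 0.38×2) = 2.38
Species D: 1 + 2.38 = 3.38
Species E: 1 + (0.47×3.38 + 0.35×2 + 0.18×2.38) = 3.717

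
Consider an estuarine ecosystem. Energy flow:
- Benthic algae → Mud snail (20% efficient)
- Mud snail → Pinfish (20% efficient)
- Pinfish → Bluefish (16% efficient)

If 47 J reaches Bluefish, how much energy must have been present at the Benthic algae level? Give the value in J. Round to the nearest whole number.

Cumulative transfer efficiency: 0.2 × 0.2 × 0.16 = 0.0064
Benthic algae energy = 47 / 0.0064 = 7344 J

7344 J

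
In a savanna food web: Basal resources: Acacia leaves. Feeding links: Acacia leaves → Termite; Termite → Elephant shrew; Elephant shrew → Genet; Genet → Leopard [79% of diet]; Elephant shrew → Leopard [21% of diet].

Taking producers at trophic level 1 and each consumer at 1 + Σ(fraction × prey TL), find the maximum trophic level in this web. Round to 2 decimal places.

Termite: 1 + 1 = 2
Elephant shrew: 1 + 2 = 3
Genet: 1 + 3 = 4
Leopard: 1 + (0.79×4 + 0.21×3) = 4.79

4.79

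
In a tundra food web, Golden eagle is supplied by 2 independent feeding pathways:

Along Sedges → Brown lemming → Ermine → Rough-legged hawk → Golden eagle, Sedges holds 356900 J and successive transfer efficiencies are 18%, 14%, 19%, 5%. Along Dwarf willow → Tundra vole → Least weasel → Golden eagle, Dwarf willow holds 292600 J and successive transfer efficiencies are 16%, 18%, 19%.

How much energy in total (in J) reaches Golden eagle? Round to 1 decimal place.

Via Sedges: 356900 × 0.18 × 0.14 × 0.19 × 0.05 = 85.44186 J
Via Dwarf willow: 292600 × 0.16 × 0.18 × 0.19 = 1601.1072 J
Total at Golden eagle: 85.44186 + 1601.1072 = 1686.54906 J

1686.5 J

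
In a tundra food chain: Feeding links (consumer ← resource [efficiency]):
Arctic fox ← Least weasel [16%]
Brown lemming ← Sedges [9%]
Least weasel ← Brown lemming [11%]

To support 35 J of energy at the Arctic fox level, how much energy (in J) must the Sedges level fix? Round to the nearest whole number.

22096 J

Cumulative transfer efficiency: 0.09 × 0.11 × 0.16 = 0.001584
Sedges energy = 35 / 0.001584 = 22096 J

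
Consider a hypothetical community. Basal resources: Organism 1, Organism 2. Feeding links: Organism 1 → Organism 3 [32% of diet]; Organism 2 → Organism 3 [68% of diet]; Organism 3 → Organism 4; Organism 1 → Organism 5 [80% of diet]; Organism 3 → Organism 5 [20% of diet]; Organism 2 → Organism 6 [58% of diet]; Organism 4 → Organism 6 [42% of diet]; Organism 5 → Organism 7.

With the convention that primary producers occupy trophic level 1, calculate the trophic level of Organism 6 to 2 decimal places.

Organism 3: 1 + (0.32×1 + 0.68×1) = 2
Organism 4: 1 + 2 = 3
Organism 5: 1 + (0.8×1 + 0.2×2) = 2.2
Organism 6: 1 + (0.58×1 + 0.42×3) = 2.84
Organism 7: 1 + 2.2 = 3.2

2.84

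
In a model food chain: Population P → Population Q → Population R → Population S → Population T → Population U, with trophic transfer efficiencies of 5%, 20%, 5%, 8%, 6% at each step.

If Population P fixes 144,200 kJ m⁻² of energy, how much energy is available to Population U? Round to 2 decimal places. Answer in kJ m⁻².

0.35 kJ m⁻²

Population Q: 144200 × 0.05 = 7210 kJ m⁻²
Population R: 7210 × 0.2 = 1442 kJ m⁻²
Population S: 1442 × 0.05 = 72.1 kJ m⁻²
Population T: 72.1 × 0.08 = 5.768 kJ m⁻²
Population U: 5.768 × 0.06 = 0.34608 kJ m⁻²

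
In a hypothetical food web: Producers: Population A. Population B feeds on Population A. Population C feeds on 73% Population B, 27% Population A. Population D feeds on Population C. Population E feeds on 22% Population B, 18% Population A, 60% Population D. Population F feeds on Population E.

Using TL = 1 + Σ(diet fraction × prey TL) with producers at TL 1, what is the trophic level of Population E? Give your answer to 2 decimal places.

Population B: 1 + 1 = 2
Population C: 1 + (0.73×2 + 0.27×1) = 2.73
Population D: 1 + 2.73 = 3.73
Population E: 1 + (0.22×2 + 0.18×1 + 0.6×3.73) = 3.858
Population F: 1 + 3.858 = 4.858

3.86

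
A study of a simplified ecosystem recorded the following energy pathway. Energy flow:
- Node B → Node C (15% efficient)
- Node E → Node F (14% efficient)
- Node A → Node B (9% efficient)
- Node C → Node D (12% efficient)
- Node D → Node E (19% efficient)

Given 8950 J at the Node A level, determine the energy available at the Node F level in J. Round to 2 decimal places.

0.39 J

Node B: 8950 × 0.09 = 805.5 J
Node C: 805.5 × 0.15 = 120.825 J
Node D: 120.825 × 0.12 = 14.499 J
Node E: 14.499 × 0.19 = 2.75481 J
Node F: 2.75481 × 0.14 = 0.3856734 J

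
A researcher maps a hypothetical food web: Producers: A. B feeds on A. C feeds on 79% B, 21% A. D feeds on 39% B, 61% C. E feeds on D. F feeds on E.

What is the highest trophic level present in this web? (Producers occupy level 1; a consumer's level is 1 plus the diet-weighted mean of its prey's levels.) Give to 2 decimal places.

5.48

B: 1 + 1 = 2
C: 1 + (0.79×2 + 0.21×1) = 2.79
D: 1 + (0.39×2 + 0.61×2.79) = 3.4819
E: 1 + 3.4819 = 4.4819
F: 1 + 4.4819 = 5.4819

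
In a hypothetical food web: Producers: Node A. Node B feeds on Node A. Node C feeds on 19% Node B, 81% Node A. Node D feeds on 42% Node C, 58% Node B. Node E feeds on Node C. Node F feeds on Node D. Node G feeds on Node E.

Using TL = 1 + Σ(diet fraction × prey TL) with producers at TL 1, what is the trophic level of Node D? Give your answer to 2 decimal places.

3.08

Node B: 1 + 1 = 2
Node C: 1 + (0.19×2 + 0.81×1) = 2.19
Node D: 1 + (0.42×2.19 + 0.58×2) = 3.0798
Node E: 1 + 2.19 = 3.19
Node F: 1 + 3.0798 = 4.0798
Node G: 1 + 3.19 = 4.19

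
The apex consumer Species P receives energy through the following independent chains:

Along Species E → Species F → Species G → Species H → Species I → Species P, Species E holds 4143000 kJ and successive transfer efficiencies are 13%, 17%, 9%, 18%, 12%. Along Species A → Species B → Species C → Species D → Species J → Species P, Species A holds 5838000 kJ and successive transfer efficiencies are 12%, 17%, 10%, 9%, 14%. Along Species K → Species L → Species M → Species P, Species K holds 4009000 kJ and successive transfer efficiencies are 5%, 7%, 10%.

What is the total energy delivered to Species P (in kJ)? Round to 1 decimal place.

Via Species E: 4143000 × 0.13 × 0.17 × 0.09 × 0.18 × 0.12 = 177.9932232 kJ
Via Species A: 5838000 × 0.12 × 0.17 × 0.1 × 0.09 × 0.14 = 150.059952 kJ
Via Species K: 4009000 × 0.05 × 0.07 × 0.1 = 1403.15 kJ
Total at Species P: 177.9932232 + 150.059952 + 1403.15 = 1731.2031752 kJ

1731.2 kJ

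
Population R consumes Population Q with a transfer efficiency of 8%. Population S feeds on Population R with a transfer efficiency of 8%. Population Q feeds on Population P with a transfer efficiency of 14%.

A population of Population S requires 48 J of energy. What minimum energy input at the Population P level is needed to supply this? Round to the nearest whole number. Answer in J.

Cumulative transfer efficiency: 0.14 × 0.08 × 0.08 = 0.000896
Population P energy = 48 / 0.000896 = 53571 J

53571 J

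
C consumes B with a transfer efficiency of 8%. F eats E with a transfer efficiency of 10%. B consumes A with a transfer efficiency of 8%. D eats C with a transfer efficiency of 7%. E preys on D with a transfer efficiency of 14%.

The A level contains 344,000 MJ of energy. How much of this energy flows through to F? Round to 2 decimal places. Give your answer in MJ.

B: 344000 × 0.08 = 27520 MJ
C: 27520 × 0.08 = 2201.6 MJ
D: 2201.6 × 0.07 = 154.112 MJ
E: 154.112 × 0.14 = 21.57568 MJ
F: 21.57568 × 0.1 = 2.157568 MJ

2.16 MJ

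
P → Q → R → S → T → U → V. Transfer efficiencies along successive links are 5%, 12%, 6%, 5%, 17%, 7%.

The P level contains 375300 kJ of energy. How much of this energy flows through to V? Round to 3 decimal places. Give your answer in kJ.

0.080 kJ

Q: 375300 × 0.05 = 18765 kJ
R: 18765 × 0.12 = 2251.8 kJ
S: 2251.8 × 0.06 = 135.108 kJ
T: 135.108 × 0.05 = 6.7554 kJ
U: 6.7554 × 0.17 = 1.148418 kJ
V: 1.148418 × 0.07 = 0.08038926 kJ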